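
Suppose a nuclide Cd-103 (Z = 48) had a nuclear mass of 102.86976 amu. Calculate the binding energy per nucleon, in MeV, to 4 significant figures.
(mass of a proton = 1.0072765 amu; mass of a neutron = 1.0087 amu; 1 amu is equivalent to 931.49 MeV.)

8.664 MeV/nucleon

Σm = 48·m_p + 55·m_n = 48.3492720 + 55.4785 = 103.8277720 amu
The mass defect is 103.8277720 − 102.86976 = 0.9580120 amu.
Converting to energy: 0.9580120 amu × 931.49 MeV/amu = 892.379 MeV
BE/A = 892.379 MeV / 103 = 8.664 MeV/nucleon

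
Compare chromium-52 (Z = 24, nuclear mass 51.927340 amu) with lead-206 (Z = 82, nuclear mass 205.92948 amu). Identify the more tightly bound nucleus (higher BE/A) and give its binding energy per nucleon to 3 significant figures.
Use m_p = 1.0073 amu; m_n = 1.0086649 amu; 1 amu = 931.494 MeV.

chromium-52: Σm = 24(1.0073) + 28(1.0086649) = 52.4178172 amu; Δm = 0.4904772 amu; E_B = 456.88 MeV; E_B/A = 8.786 MeV
lead-206: Σm = 82(1.0073) + 124(1.0086649) = 207.6730476 amu; Δm = 1.7435676 amu; E_B = 1624.1 MeV; E_B/A = 7.884 MeV
chromium-52 has the higher binding energy per nucleon, so it is the more tightly bound nucleus.

chromium-52; 8.79 MeV/nucleon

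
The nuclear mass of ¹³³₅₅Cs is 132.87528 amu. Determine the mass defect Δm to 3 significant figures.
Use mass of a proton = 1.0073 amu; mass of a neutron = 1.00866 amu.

1.20 amu

With 55 protons and 78 neutrons (A = 133):
Total constituent mass: 55 × 1.0073 + 78 × 1.00866 = 134.07698 amu
The mass defect is 134.07698 − 132.87528 = 1.20170 amu.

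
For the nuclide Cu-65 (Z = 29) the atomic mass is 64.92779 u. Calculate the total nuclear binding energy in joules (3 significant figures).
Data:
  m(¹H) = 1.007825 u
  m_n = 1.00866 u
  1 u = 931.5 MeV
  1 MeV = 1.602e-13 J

9.12e-11 J

The nucleus contains 29 protons and 65 − 29 = 36 neutrons.
Mass of separated nucleons = 29(1.007825) + 36(1.00866) = 29.226925 + 36.31176 = 65.538685 u
Mass defect Δm = 65.538685 − 64.92779 = 0.610895 u
Converting to energy: 0.610895 u × 931.5 MeV/u = 569.049 MeV
In joules: 569.049 MeV × 1.602e-13 J/MeV = 9.1162e-11 J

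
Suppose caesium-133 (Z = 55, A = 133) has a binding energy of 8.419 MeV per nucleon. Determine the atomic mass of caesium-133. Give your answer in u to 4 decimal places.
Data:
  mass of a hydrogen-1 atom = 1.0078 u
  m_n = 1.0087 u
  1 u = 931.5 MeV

132.9055 u

Total binding energy = 133 × 8.419 = 1119.727 MeV
Mass defect = 1119.727 MeV / (931.5 MeV/u) = 1.202069 u
Constituent mass = 55(1.0078) + 78(1.0087) = 134.1076 u
Atomic mass = 134.1076 − 1.202069 = 132.905531 u ≈ 132.9055 u (to 4 decimal places)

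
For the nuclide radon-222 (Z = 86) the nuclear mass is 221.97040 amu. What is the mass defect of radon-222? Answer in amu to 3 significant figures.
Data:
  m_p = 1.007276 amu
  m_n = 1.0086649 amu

1.83 amu

The nucleus contains 86 protons and 222 − 86 = 136 neutrons.
Σm = 86·m_p + 136·m_n = 86.625736 + 137.1784264 = 223.8041624 amu
The mass defect is 223.8041624 − 221.97040 = 1.8337624 amu.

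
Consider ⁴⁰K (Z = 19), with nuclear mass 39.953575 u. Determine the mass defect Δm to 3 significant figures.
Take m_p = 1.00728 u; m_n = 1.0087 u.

Mass of separated nucleons = 19(1.00728) + 21(1.0087) = 19.13832 + 21.1827 = 40.32102 u
Δm = 40.32102 − 39.953575 = 0.367445 u

0.367 u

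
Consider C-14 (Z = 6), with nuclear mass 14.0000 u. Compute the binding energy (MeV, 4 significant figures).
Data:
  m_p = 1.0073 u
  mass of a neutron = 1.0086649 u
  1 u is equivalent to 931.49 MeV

Σm = 6·m_p + 8·m_n = 6.0438 + 8.0693192 = 14.1131192 u
The mass defect is 14.1131192 − 14.0000 = 0.1131192 u.
Converting to energy: 0.1131192 u × 931.49 MeV/u = 105.369 MeV

105.4 MeV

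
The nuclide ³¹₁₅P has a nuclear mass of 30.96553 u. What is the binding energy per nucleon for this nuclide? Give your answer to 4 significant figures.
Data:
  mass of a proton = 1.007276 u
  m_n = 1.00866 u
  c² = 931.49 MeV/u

Σm = 15·m_p + 16·m_n = 15.109140 + 16.13856 = 31.247700 u
Δm = 31.247700 − 30.96553 = 0.282170 u
Binding energy = Δm·c² = 0.282170 × 931.49 MeV/u = 262.839 MeV
Dividing by A = 31 gives 8.479 MeV per nucleon.

8.479 MeV/nucleon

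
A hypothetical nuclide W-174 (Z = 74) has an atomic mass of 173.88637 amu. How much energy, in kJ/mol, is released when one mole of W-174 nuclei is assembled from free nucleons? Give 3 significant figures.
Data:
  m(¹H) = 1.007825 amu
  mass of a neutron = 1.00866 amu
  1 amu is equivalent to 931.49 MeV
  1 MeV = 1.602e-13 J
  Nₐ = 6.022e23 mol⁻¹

1.40e+11 kJ/mol

The nucleus contains 74 protons and 174 − 74 = 100 neutrons.
Mass of separated nucleons = 74(1.007825) + 100(1.00866) = 74.579050 + 100.86600 = 175.445050 amu
The mass defect is 175.445050 − 173.88637 = 1.558680 amu.
Binding energy = Δm·c² = 1.558680 × 931.49 MeV/amu = 1451.89 MeV
Per nucleus in joules: 1451.89 MeV × 1.602e-13 J/MeV = 2.3259e-10 J
Per mole: 2.3259e-10 J × 6.022e23 mol⁻¹ = 1.4007e+14 J/mol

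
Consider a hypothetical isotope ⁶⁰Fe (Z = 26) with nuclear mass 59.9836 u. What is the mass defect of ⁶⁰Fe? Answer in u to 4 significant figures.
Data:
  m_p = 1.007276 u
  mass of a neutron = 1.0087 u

The nucleus contains 26 protons and 60 − 26 = 34 neutrons.
Mass of separated nucleons = 26(1.007276) + 34(1.0087) = 26.189176 + 34.2958 = 60.484976 u
Δm = 60.484976 − 59.9836 = 0.501376 u

0.5014 u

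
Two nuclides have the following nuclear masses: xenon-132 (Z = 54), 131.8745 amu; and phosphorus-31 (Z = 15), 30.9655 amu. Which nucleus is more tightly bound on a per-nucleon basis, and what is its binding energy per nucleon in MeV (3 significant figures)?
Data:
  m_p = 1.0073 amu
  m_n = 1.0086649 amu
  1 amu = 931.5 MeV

xenon-132: Σm = 54(1.0073) + 78(1.0086649) = 133.0700622 amu; Δm = 1.1955622 amu; E_B = 1113.7 MeV; E_B/A = 8.437 MeV
phosphorus-31: Σm = 15(1.0073) + 16(1.0086649) = 31.2481384 amu; Δm = 0.2826384 amu; E_B = 263.28 MeV; E_B/A = 8.493 MeV
phosphorus-31 has the higher binding energy per nucleon, so it is the more tightly bound nucleus.

phosphorus-31; 8.49 MeV/nucleon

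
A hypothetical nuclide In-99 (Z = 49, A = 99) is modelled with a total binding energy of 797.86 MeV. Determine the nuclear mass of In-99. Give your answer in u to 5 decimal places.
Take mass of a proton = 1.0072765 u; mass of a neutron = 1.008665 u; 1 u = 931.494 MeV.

98.93326 u

Mass defect = 797.86 MeV / (931.494 MeV/u) = 0.8565380 u
Constituent mass = 49(1.0072765) + 50(1.008665) = 99.7897985 u
Nuclear mass = 99.7897985 − 0.8565380 = 98.9332605 u ≈ 98.93326 u (to 5 decimal places)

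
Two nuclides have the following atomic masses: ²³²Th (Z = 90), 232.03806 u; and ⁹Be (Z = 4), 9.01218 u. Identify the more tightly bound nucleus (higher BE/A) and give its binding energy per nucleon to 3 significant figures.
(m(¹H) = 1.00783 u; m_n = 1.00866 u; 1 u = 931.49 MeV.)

²³²Th; 7.61 MeV/nucleon

²³²Th: Σm = 90(1.00783) + 142(1.00866) = 233.93442 u; Δm = 1.89636 u; E_B = 1766.4 MeV; E_B/A = 7.614 MeV
⁹Be: Σm = 4(1.00783) + 5(1.00866) = 9.07462 u; Δm = 0.06244 u; E_B = 58.162 MeV; E_B/A = 6.462 MeV
²³²Th has the higher binding energy per nucleon, so it is the more tightly bound nucleus.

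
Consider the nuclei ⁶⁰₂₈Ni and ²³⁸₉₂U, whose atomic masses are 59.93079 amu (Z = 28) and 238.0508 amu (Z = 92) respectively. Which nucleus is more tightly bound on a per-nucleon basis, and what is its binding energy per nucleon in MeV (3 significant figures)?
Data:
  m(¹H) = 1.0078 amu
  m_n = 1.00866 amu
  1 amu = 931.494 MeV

⁶⁰₂₈Ni: Σm = 28(1.0078) + 32(1.00866) = 60.49552 amu; Δm = 0.56473 amu; E_B = 526.04 MeV; E_B/A = 8.767 MeV
²³⁸₉₂U: Σm = 92(1.0078) + 146(1.00866) = 239.98196 amu; Δm = 1.93116 amu; E_B = 1798.9 MeV; E_B/A = 7.558 MeV
⁶⁰₂₈Ni has the higher binding energy per nucleon, so it is the more tightly bound nucleus.

⁶⁰₂₈Ni; 8.77 MeV/nucleon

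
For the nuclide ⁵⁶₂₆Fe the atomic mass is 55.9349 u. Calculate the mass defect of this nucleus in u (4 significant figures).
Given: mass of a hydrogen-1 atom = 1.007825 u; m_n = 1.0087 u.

With 26 protons and 30 neutrons (A = 56):
Σm = 26·m(¹H) + 30·m_n = 26.203450 + 30.2610 = 56.464450 u
Mass defect Δm = 56.464450 − 55.9349 = 0.529550 u

0.5296 u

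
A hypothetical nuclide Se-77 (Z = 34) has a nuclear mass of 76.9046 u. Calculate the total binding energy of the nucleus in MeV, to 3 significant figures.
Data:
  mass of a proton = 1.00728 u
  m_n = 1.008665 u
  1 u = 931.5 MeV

Σm = 34·m_p + 43·m_n = 34.24752 + 43.372595 = 77.620115 u
Δm = 77.620115 − 76.9046 = 0.715515 u
Binding energy = Δm·c² = 0.715515 × 931.5 MeV/u = 666.502 MeV

667 MeV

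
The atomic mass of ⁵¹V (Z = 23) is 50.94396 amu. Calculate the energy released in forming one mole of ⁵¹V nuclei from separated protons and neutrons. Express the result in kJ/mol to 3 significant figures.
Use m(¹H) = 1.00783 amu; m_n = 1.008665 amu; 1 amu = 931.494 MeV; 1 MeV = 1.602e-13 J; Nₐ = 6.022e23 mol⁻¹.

With 23 protons and 28 neutrons (A = 51):
Mass of separated nucleons = 23(1.00783) + 28(1.008665) = 23.18009 + 28.242620 = 51.422710 amu
Mass defect Δm = 51.422710 − 50.94396 = 0.478750 amu
E_B = 0.478750 × 931.494 = 445.953 MeV
Per nucleus in joules: 445.953 MeV × 1.602e-13 J/MeV = 7.1442e-11 J
Per mole: 7.1442e-11 J × 6.022e23 mol⁻¹ = 4.3022e+13 J/mol

4.30e+10 kJ/mol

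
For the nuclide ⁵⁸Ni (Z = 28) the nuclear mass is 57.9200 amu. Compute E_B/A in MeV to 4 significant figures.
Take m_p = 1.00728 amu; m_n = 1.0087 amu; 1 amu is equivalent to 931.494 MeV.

8.750 MeV/nucleon

Σm = 28·m_p + 30·m_n = 28.20384 + 30.2610 = 58.46484 amu
The mass defect is 58.46484 − 57.9200 = 0.54484 amu.
Converting to energy: 0.54484 amu × 931.494 MeV/amu = 507.515 MeV
Per nucleon: 507.515 / 58 = 8.750 MeV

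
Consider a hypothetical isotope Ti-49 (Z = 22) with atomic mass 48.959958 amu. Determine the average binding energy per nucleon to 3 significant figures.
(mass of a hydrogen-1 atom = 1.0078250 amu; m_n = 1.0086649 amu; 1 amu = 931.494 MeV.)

8.48 MeV/nucleon

Mass of separated nucleons = 22(1.0078250) + 27(1.0086649) = 22.1721500 + 27.2339523 = 49.4061023 amu
Δm = 49.4061023 − 48.959958 = 0.4461443 amu
E_B = 0.4461443 × 931.494 = 415.581 MeV
Per nucleon: 415.581 / 49 = 8.481 MeV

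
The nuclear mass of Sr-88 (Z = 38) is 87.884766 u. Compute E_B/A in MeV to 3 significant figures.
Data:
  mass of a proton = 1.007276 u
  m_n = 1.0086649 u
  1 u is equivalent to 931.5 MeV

8.73 MeV/nucleon

Σm = 38·m_p + 50·m_n = 38.276488 + 50.4332450 = 88.7097330 u
Δm = 88.7097330 − 87.884766 = 0.8249670 u
E_B = 0.8249670 × 931.5 = 768.457 MeV
Dividing by A = 88 gives 8.732 MeV per nucleon.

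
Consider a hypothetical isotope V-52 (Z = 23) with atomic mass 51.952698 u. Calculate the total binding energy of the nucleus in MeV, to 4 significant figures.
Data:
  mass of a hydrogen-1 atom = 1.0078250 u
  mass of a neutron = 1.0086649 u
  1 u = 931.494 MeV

445.8 MeV

The nucleus contains 23 protons and 52 − 23 = 29 neutrons.
Total constituent mass: 23 × 1.0078250 + 29 × 1.0086649 = 52.4312571 u
Mass defect Δm = 52.4312571 − 51.952698 = 0.4785591 u
Binding energy = Δm·c² = 0.4785591 × 931.494 MeV/u = 445.775 MeV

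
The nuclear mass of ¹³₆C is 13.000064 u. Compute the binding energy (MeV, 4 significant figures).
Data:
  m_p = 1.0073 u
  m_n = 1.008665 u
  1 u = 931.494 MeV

The nucleus contains 6 protons and 13 − 6 = 7 neutrons.
Σm = 6·m_p + 7·m_n = 6.0438 + 7.060655 = 13.104455 u
The mass defect is 13.104455 − 13.000064 = 0.104391 u.
Binding energy = Δm·c² = 0.104391 × 931.494 MeV/u = 97.2396 MeV

97.24 MeV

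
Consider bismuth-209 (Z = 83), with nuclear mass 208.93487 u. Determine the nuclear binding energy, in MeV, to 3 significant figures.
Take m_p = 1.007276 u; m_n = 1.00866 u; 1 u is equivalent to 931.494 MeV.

1640 MeV

With 83 protons and 126 neutrons (A = 209):
Mass of separated nucleons = 83(1.007276) + 126(1.00866) = 83.603908 + 127.09116 = 210.695068 u
The mass defect is 210.695068 − 208.93487 = 1.760198 u.
Binding energy = Δm·c² = 1.760198 × 931.494 MeV/u = 1639.61 MeV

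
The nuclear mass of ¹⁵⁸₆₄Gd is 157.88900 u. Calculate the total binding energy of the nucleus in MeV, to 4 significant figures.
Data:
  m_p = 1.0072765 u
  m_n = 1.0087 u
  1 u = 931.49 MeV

Mass of separated nucleons = 64(1.0072765) + 94(1.0087) = 64.4656960 + 94.8178 = 159.2834960 u
Δm = 159.2834960 − 157.88900 = 1.3944960 u
E_B = 1.3944960 × 931.49 = 1298.96 MeV

1299 MeV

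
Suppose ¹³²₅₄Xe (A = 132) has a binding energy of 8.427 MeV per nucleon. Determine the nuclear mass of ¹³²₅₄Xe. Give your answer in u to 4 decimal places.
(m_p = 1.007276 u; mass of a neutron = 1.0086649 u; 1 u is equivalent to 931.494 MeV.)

131.8746 u

Total binding energy = 132 × 8.427 = 1112.364 MeV
Mass defect = 1112.364 MeV / (931.494 MeV/u) = 1.194172 u
Constituent mass = 54(1.007276) + 78(1.0086649) = 133.0687662 u
Nuclear mass = 133.0687662 − 1.194172 = 131.8745942 u ≈ 131.8746 u (to 4 decimal places)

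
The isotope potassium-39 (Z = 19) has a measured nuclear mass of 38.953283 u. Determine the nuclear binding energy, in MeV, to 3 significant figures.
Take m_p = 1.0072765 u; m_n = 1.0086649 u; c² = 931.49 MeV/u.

Mass of separated nucleons = 19(1.0072765) + 20(1.0086649) = 19.1382535 + 20.1732980 = 39.3115515 u
The mass defect is 39.3115515 − 38.953283 = 0.3582685 u.
Binding energy = Δm·c² = 0.3582685 × 931.49 MeV/u = 333.724 MeV

334 MeV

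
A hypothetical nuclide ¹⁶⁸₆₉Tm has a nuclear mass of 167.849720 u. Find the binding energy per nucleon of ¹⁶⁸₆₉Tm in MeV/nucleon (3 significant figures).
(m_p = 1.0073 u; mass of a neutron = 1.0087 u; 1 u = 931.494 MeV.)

8.40 MeV/nucleon

The nucleus contains 69 protons and 168 − 69 = 99 neutrons.
Mass of separated nucleons = 69(1.0073) + 99(1.0087) = 69.5037 + 99.8613 = 169.3650 u
Mass defect Δm = 169.3650 − 167.849720 = 1.515280 u
E_B = 1.515280 × 931.494 = 1411.47 MeV
Dividing by A = 168 gives 8.402 MeV per nucleon.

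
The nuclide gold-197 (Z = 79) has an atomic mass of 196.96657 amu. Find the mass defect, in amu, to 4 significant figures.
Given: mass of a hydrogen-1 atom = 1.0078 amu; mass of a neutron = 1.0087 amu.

With 79 protons and 118 neutrons (A = 197):
Σm = 79·m(¹H) + 118·m_n = 79.6162 + 119.0266 = 198.6428 amu
Mass defect Δm = 198.6428 − 196.96657 = 1.67623 amu

1.676 amu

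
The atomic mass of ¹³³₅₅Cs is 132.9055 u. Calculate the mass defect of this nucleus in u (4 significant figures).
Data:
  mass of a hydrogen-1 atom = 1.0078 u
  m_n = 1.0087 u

The nucleus contains 55 protons and 133 − 55 = 78 neutrons.
Total constituent mass: 55 × 1.0078 + 78 × 1.0087 = 134.1076 u
Mass defect Δm = 134.1076 − 132.9055 = 1.2021 u

1.202 u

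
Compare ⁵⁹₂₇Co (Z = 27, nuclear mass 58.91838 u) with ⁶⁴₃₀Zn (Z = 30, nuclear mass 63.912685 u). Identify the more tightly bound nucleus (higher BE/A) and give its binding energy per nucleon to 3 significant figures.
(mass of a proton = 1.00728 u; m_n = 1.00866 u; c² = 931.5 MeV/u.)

⁵⁹₂₇Co; 8.77 MeV/nucleon

⁵⁹₂₇Co: Σm = 27(1.00728) + 32(1.00866) = 59.47368 u; Δm = 0.55530 u; E_B = 517.26 MeV; E_B/A = 8.767 MeV
⁶⁴₃₀Zn: Σm = 30(1.00728) + 34(1.00866) = 64.51284 u; Δm = 0.600155 u; E_B = 559.04 MeV; E_B/A = 8.735 MeV
⁵⁹₂₇Co has the higher binding energy per nucleon, so it is the more tightly bound nucleus.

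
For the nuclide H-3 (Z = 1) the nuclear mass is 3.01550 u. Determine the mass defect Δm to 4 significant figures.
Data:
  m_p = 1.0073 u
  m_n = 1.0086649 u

With 1 protons and 2 neutrons (A = 3):
Total constituent mass: 1 × 1.0073 + 2 × 1.0086649 = 3.0246298 u
Δm = 3.0246298 − 3.01550 = 0.0091298 u

0.009130 u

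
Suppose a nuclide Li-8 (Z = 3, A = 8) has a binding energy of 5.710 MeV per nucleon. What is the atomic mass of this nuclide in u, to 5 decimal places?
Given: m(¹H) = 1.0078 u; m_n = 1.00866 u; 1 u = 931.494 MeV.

8.01766 u

Total binding energy = 8 × 5.710 = 45.680 MeV
Mass defect = 45.680 MeV / (931.494 MeV/u) = 0.0490395 u
Constituent mass = 3(1.0078) + 5(1.00866) = 8.06670 u
Atomic mass = 8.06670 − 0.0490395 = 8.0176605 u ≈ 8.01766 u (to 5 decimal places)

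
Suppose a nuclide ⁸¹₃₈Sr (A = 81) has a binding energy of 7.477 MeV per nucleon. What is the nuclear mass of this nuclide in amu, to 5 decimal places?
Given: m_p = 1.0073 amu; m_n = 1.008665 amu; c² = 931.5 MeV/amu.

Total binding energy = 81 × 7.477 = 605.637 MeV
Mass defect = 605.637 MeV / (931.5 MeV/amu) = 0.6501739 amu
Constituent mass = 38(1.0073) + 43(1.008665) = 81.649995 amu
Nuclear mass = 81.649995 − 0.6501739 = 80.9998211 amu ≈ 80.99982 amu (to 5 decimal places)

80.99982 amu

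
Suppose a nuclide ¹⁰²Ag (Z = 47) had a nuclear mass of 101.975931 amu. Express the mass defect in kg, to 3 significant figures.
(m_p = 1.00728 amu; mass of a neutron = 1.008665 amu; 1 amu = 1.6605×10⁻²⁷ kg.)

1.40e-27 kg

Mass of separated nucleons = 47(1.00728) + 55(1.008665) = 47.34216 + 55.476575 = 102.818735 amu
Δm = 102.818735 − 101.975931 = 0.842804 amu
In SI units: 0.842804 amu × 1.6605×10⁻²⁷ kg/amu = 1.3995e-27 kg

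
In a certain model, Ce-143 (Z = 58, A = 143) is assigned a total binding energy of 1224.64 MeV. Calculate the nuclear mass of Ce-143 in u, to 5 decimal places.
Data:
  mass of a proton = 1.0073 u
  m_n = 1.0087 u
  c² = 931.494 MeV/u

Mass defect = 1224.64 MeV / (931.494 MeV/u) = 1.3147052 u
Constituent mass = 58(1.0073) + 85(1.0087) = 144.1629 u
Nuclear mass = 144.1629 − 1.3147052 = 142.8481948 u ≈ 142.84819 u (to 5 decimal places)

142.84819 u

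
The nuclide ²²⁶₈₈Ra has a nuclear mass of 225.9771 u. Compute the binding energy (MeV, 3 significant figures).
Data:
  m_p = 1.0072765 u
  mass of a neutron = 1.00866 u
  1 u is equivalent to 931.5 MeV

1730 MeV

The nucleus contains 88 protons and 226 − 88 = 138 neutrons.
Σm = 88·m_p + 138·m_n = 88.6403320 + 139.19508 = 227.8354120 u
Δm = 227.8354120 − 225.9771 = 1.8583120 u
Converting to energy: 1.8583120 u × 931.5 MeV/u = 1731.02 MeV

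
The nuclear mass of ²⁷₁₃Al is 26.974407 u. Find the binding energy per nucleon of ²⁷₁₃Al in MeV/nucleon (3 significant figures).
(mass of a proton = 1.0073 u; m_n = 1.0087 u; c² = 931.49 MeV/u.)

8.36 MeV/nucleon

Z = 13, so N = A − Z = 27 − 13 = 14.
Total constituent mass: 13 × 1.0073 + 14 × 1.0087 = 27.2167 u
Δm = 27.2167 − 26.974407 = 0.242293 u
E_B = 0.242293 × 931.49 = 225.694 MeV
Per nucleon: 225.694 / 27 = 8.359 MeV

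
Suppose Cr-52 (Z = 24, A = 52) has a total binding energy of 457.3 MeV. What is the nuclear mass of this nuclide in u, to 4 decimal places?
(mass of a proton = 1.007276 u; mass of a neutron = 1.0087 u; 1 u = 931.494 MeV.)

51.9273 u

Mass defect = 457.3 MeV / (931.494 MeV/u) = 0.490932 u
Constituent mass = 24(1.007276) + 28(1.0087) = 52.418224 u
Nuclear mass = 52.418224 − 0.490932 = 51.927292 u ≈ 51.9273 u (to 4 decimal places)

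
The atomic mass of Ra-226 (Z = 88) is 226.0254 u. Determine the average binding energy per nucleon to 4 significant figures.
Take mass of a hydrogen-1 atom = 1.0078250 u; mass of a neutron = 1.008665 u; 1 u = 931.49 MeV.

7.662 MeV/nucleon

The nucleus contains 88 protons and 226 − 88 = 138 neutrons.
Mass of separated nucleons = 88(1.0078250) + 138(1.008665) = 88.6886000 + 139.195770 = 227.8843700 u
Mass defect Δm = 227.8843700 − 226.0254 = 1.8589700 u
Converting to energy: 1.8589700 u × 931.49 MeV/u = 1731.61 MeV
Per nucleon: 1731.61 / 226 = 7.662 MeV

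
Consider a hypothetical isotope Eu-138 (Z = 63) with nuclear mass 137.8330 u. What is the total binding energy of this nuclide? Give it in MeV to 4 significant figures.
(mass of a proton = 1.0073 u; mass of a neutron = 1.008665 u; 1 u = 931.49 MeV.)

Z = 63, so N = A − Z = 138 − 63 = 75.
Σm = 63·m_p + 75·m_n = 63.4599 + 75.649875 = 139.109775 u
Mass defect Δm = 139.109775 − 137.8330 = 1.276775 u
Binding energy = Δm·c² = 1.276775 × 931.49 MeV/u = 1189.30 MeV

1189 MeV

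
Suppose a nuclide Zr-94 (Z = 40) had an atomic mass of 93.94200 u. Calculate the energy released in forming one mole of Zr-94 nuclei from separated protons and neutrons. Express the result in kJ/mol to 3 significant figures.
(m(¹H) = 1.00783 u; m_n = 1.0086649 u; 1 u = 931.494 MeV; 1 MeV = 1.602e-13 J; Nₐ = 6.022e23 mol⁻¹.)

Z = 40, so N = A − Z = 94 − 40 = 54.
Mass of separated nucleons = 40(1.00783) + 54(1.0086649) = 40.31320 + 54.4679046 = 94.7811046 u
The mass defect is 94.7811046 − 93.94200 = 0.8391046 u.
E_B = 0.8391046 × 931.494 = 781.621 MeV
Per nucleus in joules: 781.621 MeV × 1.602e-13 J/MeV = 1.2522e-10 J
Per mole: 1.2522e-10 J × 6.022e23 mol⁻¹ = 7.5407e+13 J/mol

7.54e+10 kJ/mol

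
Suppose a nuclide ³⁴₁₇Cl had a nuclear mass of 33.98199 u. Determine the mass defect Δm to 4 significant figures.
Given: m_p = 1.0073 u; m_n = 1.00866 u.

0.2893 u

The nucleus contains 17 protons and 34 − 17 = 17 neutrons.
Mass of separated nucleons = 17(1.0073) + 17(1.00866) = 17.1241 + 17.14722 = 34.27132 u
Mass defect Δm = 34.27132 − 33.98199 = 0.28933 u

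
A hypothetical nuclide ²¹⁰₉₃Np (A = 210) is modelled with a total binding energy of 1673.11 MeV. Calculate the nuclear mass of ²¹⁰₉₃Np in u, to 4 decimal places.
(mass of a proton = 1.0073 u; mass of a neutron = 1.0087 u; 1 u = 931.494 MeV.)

Mass defect = 1673.11 MeV / (931.494 MeV/u) = 1.796158 u
Constituent mass = 93(1.0073) + 117(1.0087) = 211.6968 u
Nuclear mass = 211.6968 − 1.796158 = 209.900642 u ≈ 209.9006 u (to 4 decimal places)

209.9006 u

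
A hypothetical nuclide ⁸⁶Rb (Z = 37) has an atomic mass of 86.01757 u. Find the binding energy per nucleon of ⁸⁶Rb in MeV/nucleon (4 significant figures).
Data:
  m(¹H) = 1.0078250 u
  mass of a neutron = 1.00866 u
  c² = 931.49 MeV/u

7.542 MeV/nucleon

The nucleus contains 37 protons and 86 − 37 = 49 neutrons.
Σm = 37·m(¹H) + 49·m_n = 37.2895250 + 49.42434 = 86.7138650 u
Mass defect Δm = 86.7138650 − 86.01757 = 0.6962950 u
Converting to energy: 0.6962950 u × 931.49 MeV/u = 648.592 MeV
Per nucleon: 648.592 / 86 = 7.542 MeV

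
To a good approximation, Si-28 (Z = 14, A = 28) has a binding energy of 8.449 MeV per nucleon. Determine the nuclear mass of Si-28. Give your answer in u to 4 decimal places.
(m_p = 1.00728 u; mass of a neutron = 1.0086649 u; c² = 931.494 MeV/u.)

27.9693 u

Total binding energy = 28 × 8.449 = 236.572 MeV
Mass defect = 236.572 MeV / (931.494 MeV/u) = 0.253971 u
Constituent mass = 14(1.00728) + 14(1.0086649) = 28.2232286 u
Nuclear mass = 28.2232286 − 0.253971 = 27.9692576 u ≈ 27.9693 u (to 4 decimal places)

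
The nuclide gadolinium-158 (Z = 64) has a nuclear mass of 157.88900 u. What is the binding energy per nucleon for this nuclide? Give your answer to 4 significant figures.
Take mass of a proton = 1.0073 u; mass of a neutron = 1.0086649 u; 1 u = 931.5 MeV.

8.211 MeV/nucleon

Z = 64, so N = A − Z = 158 − 64 = 94.
Σm = 64·m_p + 94·m_n = 64.4672 + 94.8145006 = 159.2817006 u
The mass defect is 159.2817006 − 157.88900 = 1.3927006 u.
Binding energy = Δm·c² = 1.3927006 × 931.5 MeV/u = 1297.30 MeV
Per nucleon: 1297.30 / 158 = 8.211 MeV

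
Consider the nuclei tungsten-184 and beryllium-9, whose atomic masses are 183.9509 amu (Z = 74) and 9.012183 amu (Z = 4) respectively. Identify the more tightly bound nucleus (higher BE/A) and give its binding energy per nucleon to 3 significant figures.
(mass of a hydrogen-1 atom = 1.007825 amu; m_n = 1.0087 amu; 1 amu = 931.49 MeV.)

tungsten-184: Σm = 74(1.007825) + 110(1.0087) = 185.536050 amu; Δm = 1.585150 amu; E_B = 1476.55 MeV; E_B/A = 8.0247 MeV
beryllium-9: Σm = 4(1.007825) + 5(1.0087) = 9.074800 amu; Δm = 0.062617 amu; E_B = 58.327 MeV; E_B/A = 6.481 MeV
tungsten-184 has the higher binding energy per nucleon, so it is the more tightly bound nucleus.

tungsten-184; 8.02 MeV/nucleon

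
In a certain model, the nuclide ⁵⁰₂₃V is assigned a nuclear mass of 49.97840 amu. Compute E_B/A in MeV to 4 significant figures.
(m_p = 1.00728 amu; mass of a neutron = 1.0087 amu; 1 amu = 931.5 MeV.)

The nucleus contains 23 protons and 50 − 23 = 27 neutrons.
Total constituent mass: 23 × 1.00728 + 27 × 1.0087 = 50.40234 amu
Mass defect Δm = 50.40234 − 49.97840 = 0.42394 amu
Binding energy = Δm·c² = 0.42394 × 931.5 MeV/amu = 394.900 MeV
BE/A = 394.900 MeV / 50 = 7.898 MeV/nucleon

7.898 MeV/nucleon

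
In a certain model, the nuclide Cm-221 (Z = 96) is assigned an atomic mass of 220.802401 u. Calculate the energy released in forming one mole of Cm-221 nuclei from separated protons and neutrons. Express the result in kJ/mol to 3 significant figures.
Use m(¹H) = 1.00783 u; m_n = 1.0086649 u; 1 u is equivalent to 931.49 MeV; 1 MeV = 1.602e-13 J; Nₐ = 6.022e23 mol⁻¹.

The nucleus contains 96 protons and 221 − 96 = 125 neutrons.
Σm = 96·m(¹H) + 125·m_n = 96.75168 + 126.0831125 = 222.8347925 u
The mass defect is 222.8347925 − 220.802401 = 2.0323915 u.
Converting to energy: 2.0323915 u × 931.49 MeV/u = 1893.15 MeV
Per nucleus in joules: 1893.15 MeV × 1.602e-13 J/MeV = 3.0328e-10 J
Per mole: 3.0328e-10 J × 6.022e23 mol⁻¹ = 1.8264e+14 J/mol

1.83e+11 kJ/mol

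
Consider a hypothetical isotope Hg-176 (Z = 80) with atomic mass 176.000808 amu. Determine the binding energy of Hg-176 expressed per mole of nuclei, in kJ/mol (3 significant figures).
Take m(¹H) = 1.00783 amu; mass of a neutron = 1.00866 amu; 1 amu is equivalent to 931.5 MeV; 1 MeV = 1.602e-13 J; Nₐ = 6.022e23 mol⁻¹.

The nucleus contains 80 protons and 176 − 80 = 96 neutrons.
Total constituent mass: 80 × 1.00783 + 96 × 1.00866 = 177.45776 amu
Δm = 177.45776 − 176.000808 = 1.456952 amu
Converting to energy: 1.456952 amu × 931.5 MeV/amu = 1357.15 MeV
Per nucleus in joules: 1357.15 MeV × 1.602e-13 J/MeV = 2.1742e-10 J
Per mole: 2.1742e-10 J × 6.022e23 mol⁻¹ = 1.3093e+14 J/mol

1.31e+11 kJ/mol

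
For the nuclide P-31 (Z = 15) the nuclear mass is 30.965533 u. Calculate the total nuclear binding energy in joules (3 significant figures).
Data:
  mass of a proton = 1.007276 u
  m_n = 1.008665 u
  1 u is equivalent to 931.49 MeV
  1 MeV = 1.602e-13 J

4.21e-11 J

The nucleus contains 15 protons and 31 − 15 = 16 neutrons.
Σm = 15·m_p + 16·m_n = 15.109140 + 16.138640 = 31.247780 u
Δm = 31.247780 − 30.965533 = 0.282247 u
E_B = 0.282247 × 931.49 = 262.910 MeV
In joules: 262.910 MeV × 1.602e-13 J/MeV = 4.2118e-11 J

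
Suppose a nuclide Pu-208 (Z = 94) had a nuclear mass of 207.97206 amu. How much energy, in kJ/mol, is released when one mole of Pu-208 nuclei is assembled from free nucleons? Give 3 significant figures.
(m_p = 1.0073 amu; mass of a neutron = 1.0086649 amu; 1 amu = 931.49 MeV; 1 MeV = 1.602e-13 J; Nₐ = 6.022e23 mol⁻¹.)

1.53e+11 kJ/mol

Z = 94, so N = A − Z = 208 − 94 = 114.
Total constituent mass: 94 × 1.0073 + 114 × 1.0086649 = 209.6739986 amu
Δm = 209.6739986 − 207.97206 = 1.7019386 amu
Binding energy = Δm·c² = 1.7019386 × 931.49 MeV/amu = 1585.34 MeV
Per nucleus in joules: 1585.34 MeV × 1.602e-13 J/MeV = 2.5397e-10 J
Per mole: 2.5397e-10 J × 6.022e23 mol⁻¹ = 1.5294e+14 J/mol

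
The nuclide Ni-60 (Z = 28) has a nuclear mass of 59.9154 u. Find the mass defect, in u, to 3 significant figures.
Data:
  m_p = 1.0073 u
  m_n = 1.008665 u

Z = 28, so N = A − Z = 60 − 28 = 32.
Mass of separated nucleons = 28(1.0073) + 32(1.008665) = 28.2044 + 32.277280 = 60.481680 u
Δm = 60.481680 − 59.9154 = 0.566280 u

0.566 u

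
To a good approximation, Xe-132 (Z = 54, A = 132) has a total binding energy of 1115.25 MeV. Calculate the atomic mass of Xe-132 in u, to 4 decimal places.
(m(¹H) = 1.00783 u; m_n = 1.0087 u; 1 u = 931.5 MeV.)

131.9042 u

Mass defect = 1115.25 MeV / (931.5 MeV/u) = 1.197262 u
Constituent mass = 54(1.00783) + 78(1.0087) = 133.10142 u
Atomic mass = 133.10142 − 1.197262 = 131.904158 u ≈ 131.9042 u (to 4 decimal places)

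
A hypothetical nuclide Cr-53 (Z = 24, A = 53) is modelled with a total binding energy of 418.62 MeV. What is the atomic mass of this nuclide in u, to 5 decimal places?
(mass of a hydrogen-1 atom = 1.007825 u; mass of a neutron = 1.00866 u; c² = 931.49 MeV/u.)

52.98953 u

Mass defect = 418.62 MeV / (931.49 MeV/u) = 0.4494090 u
Constituent mass = 24(1.007825) + 29(1.00866) = 53.438940 u
Atomic mass = 53.438940 − 0.4494090 = 52.9895310 u ≈ 52.98953 u (to 5 decimal places)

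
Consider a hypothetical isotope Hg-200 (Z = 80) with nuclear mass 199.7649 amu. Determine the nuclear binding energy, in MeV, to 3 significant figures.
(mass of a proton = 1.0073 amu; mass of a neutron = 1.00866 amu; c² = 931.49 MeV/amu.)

The nucleus contains 80 protons and 200 − 80 = 120 neutrons.
Σm = 80·m_p + 120·m_n = 80.5840 + 121.03920 = 201.62320 amu
Mass defect Δm = 201.62320 − 199.7649 = 1.85830 amu
E_B = 1.85830 × 931.49 = 1730.99 MeV

1730 MeV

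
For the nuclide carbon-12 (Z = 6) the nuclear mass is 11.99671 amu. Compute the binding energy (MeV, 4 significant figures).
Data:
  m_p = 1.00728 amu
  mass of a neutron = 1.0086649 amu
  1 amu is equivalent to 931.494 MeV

92.18 MeV

Σm = 6·m_p + 6·m_n = 6.04368 + 6.0519894 = 12.0956694 amu
Δm = 12.0956694 − 11.99671 = 0.0989594 amu
Binding energy = Δm·c² = 0.0989594 × 931.494 MeV/amu = 92.1801 MeV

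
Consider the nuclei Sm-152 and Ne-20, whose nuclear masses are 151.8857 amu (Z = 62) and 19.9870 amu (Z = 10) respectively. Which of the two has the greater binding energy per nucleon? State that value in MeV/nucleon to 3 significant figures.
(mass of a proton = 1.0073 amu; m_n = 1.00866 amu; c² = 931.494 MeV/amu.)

Sm-152; 8.25 MeV/nucleon

Sm-152: Σm = 62(1.0073) + 90(1.00866) = 153.23200 amu; Δm = 1.34630 amu; E_B = 1254.07 MeV; E_B/A = 8.250 MeV
Ne-20: Σm = 10(1.0073) + 10(1.00866) = 20.15960 amu; Δm = 0.17260 amu; E_B = 160.78 MeV; E_B/A = 8.039 MeV
Sm-152 has the higher binding energy per nucleon, so it is the more tightly bound nucleus.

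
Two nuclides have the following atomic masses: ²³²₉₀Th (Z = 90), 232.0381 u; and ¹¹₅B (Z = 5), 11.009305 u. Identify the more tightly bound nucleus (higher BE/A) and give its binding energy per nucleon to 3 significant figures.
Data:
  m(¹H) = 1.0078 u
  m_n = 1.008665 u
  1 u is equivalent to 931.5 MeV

²³²₉₀Th: Σm = 90(1.0078) + 142(1.008665) = 233.932430 u; Δm = 1.894330 u; E_B = 1764.6 MeV; E_B/A = 7.606 MeV
¹¹₅B: Σm = 5(1.0078) + 6(1.008665) = 11.090990 u; Δm = 0.081685 u; E_B = 76.090 MeV; E_B/A = 6.917 MeV
²³²₉₀Th has the higher binding energy per nucleon, so it is the more tightly bound nucleus.

²³²₉₀Th; 7.61 MeV/nucleon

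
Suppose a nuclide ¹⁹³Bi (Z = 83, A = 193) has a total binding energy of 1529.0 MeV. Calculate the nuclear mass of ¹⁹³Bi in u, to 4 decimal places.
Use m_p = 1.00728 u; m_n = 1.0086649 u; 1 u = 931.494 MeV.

Mass defect = 1529.0 MeV / (931.494 MeV/u) = 1.641449 u
Constituent mass = 83(1.00728) + 110(1.0086649) = 194.5573790 u
Nuclear mass = 194.5573790 − 1.641449 = 192.9159300 u ≈ 192.9159 u (to 4 decimal places)

192.9159 u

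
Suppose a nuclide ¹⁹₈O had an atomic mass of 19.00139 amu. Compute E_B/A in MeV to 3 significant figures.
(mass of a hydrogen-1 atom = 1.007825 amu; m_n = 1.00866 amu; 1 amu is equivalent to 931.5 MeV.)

With 8 protons and 11 neutrons (A = 19):
Total constituent mass: 8 × 1.007825 + 11 × 1.00866 = 19.157860 amu
Δm = 19.157860 − 19.00139 = 0.156470 amu
Converting to energy: 0.156470 amu × 931.5 MeV/amu = 145.752 MeV
BE/A = 145.752 MeV / 19 = 7.671 MeV/nucleon

7.67 MeV/nucleon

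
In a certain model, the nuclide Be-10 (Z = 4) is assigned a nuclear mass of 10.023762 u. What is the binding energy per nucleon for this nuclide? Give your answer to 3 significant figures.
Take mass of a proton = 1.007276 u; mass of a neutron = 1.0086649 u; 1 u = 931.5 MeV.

5.34 MeV/nucleon

Total constituent mass: 4 × 1.007276 + 6 × 1.0086649 = 10.0810934 u
The mass defect is 10.0810934 − 10.023762 = 0.0573314 u.
Converting to energy: 0.0573314 u × 931.5 MeV/u = 53.4042 MeV
Per nucleon: 53.4042 / 10 = 5.340 MeV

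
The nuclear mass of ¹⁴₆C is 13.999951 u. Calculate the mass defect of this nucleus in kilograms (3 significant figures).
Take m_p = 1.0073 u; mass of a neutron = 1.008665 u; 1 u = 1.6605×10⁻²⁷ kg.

Σm = 6·m_p + 8·m_n = 6.0438 + 8.069320 = 14.113120 u
The mass defect is 14.113120 − 13.999951 = 0.113169 u.
In SI units: 0.113169 u × 1.6605×10⁻²⁷ kg/u = 1.8792e-28 kg

1.88e-28 kg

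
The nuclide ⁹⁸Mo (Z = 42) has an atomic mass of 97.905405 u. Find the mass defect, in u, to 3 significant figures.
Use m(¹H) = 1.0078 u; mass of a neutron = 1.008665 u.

With 42 protons and 56 neutrons (A = 98):
Total constituent mass: 42 × 1.0078 + 56 × 1.008665 = 98.812840 u
Δm = 98.812840 − 97.905405 = 0.907435 u

0.907 u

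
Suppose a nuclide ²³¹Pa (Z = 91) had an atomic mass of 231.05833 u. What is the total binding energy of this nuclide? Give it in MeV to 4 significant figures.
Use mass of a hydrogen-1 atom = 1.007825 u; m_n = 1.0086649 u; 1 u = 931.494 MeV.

1739 MeV

Σm = 91·m(¹H) + 140·m_n = 91.712075 + 141.2130860 = 232.9251610 u
Δm = 232.9251610 − 231.05833 = 1.8668310 u
Binding energy = Δm·c² = 1.8668310 × 931.494 MeV/u = 1738.94 MeV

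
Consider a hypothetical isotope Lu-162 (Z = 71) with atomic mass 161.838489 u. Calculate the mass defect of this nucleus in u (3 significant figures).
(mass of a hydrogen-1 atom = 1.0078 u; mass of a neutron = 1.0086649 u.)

1.50 u

Z = 71, so N = A − Z = 162 − 71 = 91.
Total constituent mass: 71 × 1.0078 + 91 × 1.0086649 = 163.3423059 u
Δm = 163.3423059 − 161.838489 = 1.5038169 u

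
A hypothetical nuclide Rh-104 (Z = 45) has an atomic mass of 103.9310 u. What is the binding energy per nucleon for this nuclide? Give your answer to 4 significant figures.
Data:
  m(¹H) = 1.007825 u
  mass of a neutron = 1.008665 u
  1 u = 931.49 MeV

8.351 MeV/nucleon

Mass of separated nucleons = 45(1.007825) + 59(1.008665) = 45.352125 + 59.511235 = 104.863360 u
The mass defect is 104.863360 − 103.9310 = 0.932360 u.
Binding energy = Δm·c² = 0.932360 × 931.49 MeV/u = 868.484 MeV
Per nucleon: 868.484 / 104 = 8.351 MeV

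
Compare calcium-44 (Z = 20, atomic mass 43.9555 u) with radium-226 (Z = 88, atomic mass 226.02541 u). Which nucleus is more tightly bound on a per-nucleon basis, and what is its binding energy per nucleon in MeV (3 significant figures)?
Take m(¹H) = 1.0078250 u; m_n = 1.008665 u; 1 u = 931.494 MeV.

calcium-44; 8.66 MeV/nucleon

calcium-44: Σm = 20(1.0078250) + 24(1.008665) = 44.3644600 u; Δm = 0.4089600 u; E_B = 380.94 MeV; E_B/A = 8.658 MeV
radium-226: Σm = 88(1.0078250) + 138(1.008665) = 227.8843700 u; Δm = 1.8589600 u; E_B = 1731.6 MeV; E_B/A = 7.662 MeV
calcium-44 has the higher binding energy per nucleon, so it is the more tightly bound nucleus.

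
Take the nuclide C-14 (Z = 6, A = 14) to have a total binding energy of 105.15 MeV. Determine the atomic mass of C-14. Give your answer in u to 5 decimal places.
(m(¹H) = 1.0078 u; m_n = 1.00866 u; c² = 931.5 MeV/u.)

Mass defect = 105.15 MeV / (931.5 MeV/u) = 0.1128824 u
Constituent mass = 6(1.0078) + 8(1.00866) = 14.11608 u
Atomic mass = 14.11608 − 0.1128824 = 14.0031976 u ≈ 14.00320 u (to 5 decimal places)

14.00320 u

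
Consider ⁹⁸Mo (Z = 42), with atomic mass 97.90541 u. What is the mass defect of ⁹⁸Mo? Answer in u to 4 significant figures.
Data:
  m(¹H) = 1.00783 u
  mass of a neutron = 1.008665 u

With 42 protons and 56 neutrons (A = 98):
Mass of separated nucleons = 42(1.00783) + 56(1.008665) = 42.32886 + 56.485240 = 98.814100 u
Δm = 98.814100 − 97.90541 = 0.908690 u

0.9087 u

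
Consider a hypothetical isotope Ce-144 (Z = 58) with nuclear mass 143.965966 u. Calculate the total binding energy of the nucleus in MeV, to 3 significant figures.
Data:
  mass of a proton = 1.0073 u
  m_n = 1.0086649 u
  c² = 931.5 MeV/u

Mass of separated nucleons = 58(1.0073) + 86(1.0086649) = 58.4234 + 86.7451814 = 145.1685814 u
Mass defect Δm = 145.1685814 − 143.965966 = 1.2026154 u
Converting to energy: 1.2026154 u × 931.5 MeV/u = 1120.24 MeV

1120 MeV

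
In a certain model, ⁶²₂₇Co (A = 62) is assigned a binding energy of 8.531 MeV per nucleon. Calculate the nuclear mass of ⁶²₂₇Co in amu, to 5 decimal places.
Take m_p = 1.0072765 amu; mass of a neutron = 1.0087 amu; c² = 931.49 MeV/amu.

Total binding energy = 62 × 8.531 = 528.922 MeV
Mass defect = 528.922 MeV / (931.49 MeV/amu) = 0.5678236 amu
Constituent mass = 27(1.0072765) + 35(1.0087) = 62.5009655 amu
Nuclear mass = 62.5009655 − 0.5678236 = 61.9331419 amu ≈ 61.93314 amu (to 5 decimal places)

61.93314 amu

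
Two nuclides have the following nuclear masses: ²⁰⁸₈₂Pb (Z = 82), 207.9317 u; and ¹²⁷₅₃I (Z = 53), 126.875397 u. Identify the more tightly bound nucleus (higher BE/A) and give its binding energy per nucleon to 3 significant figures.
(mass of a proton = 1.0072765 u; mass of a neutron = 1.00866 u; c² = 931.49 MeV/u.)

²⁰⁸₈₂Pb: Σm = 82(1.0072765) + 126(1.00866) = 209.6878330 u; Δm = 1.7561330 u; E_B = 1635.82 MeV; E_B/A = 7.8645 MeV
¹²⁷₅₃I: Σm = 53(1.0072765) + 74(1.00866) = 128.0264945 u; Δm = 1.1510975 u; E_B = 1072.2 MeV; E_B/A = 8.443 MeV
¹²⁷₅₃I has the higher binding energy per nucleon, so it is the more tightly bound nucleus.

¹²⁷₅₃I; 8.44 MeV/nucleon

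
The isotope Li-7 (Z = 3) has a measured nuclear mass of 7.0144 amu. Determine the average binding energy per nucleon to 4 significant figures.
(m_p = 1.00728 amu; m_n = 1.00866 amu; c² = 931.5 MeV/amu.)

5.600 MeV/nucleon

Z = 3, so N = A − Z = 7 − 3 = 4.
Total constituent mass: 3 × 1.00728 + 4 × 1.00866 = 7.05648 amu
The mass defect is 7.05648 − 7.0144 = 0.04208 amu.
Converting to energy: 0.04208 amu × 931.5 MeV/amu = 39.1975 MeV
BE/A = 39.1975 MeV / 7 = 5.600 MeV/nucleon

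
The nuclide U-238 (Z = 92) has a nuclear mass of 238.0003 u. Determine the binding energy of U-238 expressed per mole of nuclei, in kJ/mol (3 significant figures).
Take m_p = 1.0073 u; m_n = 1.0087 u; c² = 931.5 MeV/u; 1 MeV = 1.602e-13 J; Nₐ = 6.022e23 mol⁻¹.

Mass of separated nucleons = 92(1.0073) + 146(1.0087) = 92.6716 + 147.2702 = 239.9418 u
Mass defect Δm = 239.9418 − 238.0003 = 1.9415 u
Converting to energy: 1.9415 u × 931.5 MeV/u = 1808.51 MeV
Per nucleus in joules: 1808.51 MeV × 1.602e-13 J/MeV = 2.8972e-10 J
Per mole: 2.8972e-10 J × 6.022e23 mol⁻¹ = 1.7447e+14 J/mol

1.74e+11 kJ/mol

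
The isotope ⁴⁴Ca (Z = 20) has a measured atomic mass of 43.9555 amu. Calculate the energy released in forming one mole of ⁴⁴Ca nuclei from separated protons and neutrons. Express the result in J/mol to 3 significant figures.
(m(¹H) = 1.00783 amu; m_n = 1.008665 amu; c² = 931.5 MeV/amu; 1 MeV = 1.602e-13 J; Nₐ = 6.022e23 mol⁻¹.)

3.68e+13 J/mol

Σm = 20·m(¹H) + 24·m_n = 20.15660 + 24.207960 = 44.364560 amu
The mass defect is 44.364560 − 43.9555 = 0.409060 amu.
Binding energy = Δm·c² = 0.409060 × 931.5 MeV/amu = 381.039 MeV
Per nucleus in joules: 381.039 MeV × 1.602e-13 J/MeV = 6.1042e-11 J
Per mole: 6.1042e-11 J × 6.022e23 mol⁻¹ = 3.6759e+13 J/mol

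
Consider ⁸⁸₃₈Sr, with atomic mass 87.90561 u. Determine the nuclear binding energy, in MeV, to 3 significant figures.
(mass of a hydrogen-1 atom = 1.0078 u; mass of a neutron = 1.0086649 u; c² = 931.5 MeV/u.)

Total constituent mass: 38 × 1.0078 + 50 × 1.0086649 = 88.7296450 u
The mass defect is 88.7296450 − 87.90561 = 0.8240350 u.
Converting to energy: 0.8240350 u × 931.5 MeV/u = 767.589 MeV

768 MeV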